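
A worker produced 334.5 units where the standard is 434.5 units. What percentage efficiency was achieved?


Efficiency = (actual / standard) × 100
= (334.5 / 434.5) × 100
= 77.0%


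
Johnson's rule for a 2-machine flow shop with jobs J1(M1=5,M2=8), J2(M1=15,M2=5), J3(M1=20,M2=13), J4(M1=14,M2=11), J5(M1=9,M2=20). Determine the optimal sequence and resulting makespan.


Johnson's rule:
Group 1 (M1≤M2, sort by M1): ['J1', 'J5']
Group 2 (M1>M2, sort desc M2): ['J3', 'J4', 'J2']
Sequence: J1 → J5 → J3 → J4 → J2
Makespan calculation:
  J1: M1 done=5, M2 done=13
  J5: M1 done=14, M2 done=34
  J3: M1 done=34, M2 done=47
  J4: M1 done=48, M2 done=59
  J2: M1 done=63, M2 done=68
= Sequence: J1 → J5 → J3 → J4 → J2, Makespan: 68


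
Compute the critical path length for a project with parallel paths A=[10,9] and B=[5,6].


Path A: 10 + 9 = 19
Path B: 5 + 6 = 11
Critical path = longest = max(19, 11)
= 19 (Path A)


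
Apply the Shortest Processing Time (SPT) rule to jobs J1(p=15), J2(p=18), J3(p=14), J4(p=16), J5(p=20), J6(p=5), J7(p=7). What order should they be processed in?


SPT: sort by shortest processing time
  J6: p=5
  J7: p=7
  J3: p=14
  J1: p=15
  J4: p=16
  J2: p=18
  J5: p=20
Order: J6 → J7 → J3 → J1 → J4 → J2 → J5


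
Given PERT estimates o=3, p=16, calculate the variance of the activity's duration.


σ² = ((p - o) / 6)² = (p - o)² / 36
= (16 - 3)² / 36
= 13² / 36
= 169 / 36
= 4.6944


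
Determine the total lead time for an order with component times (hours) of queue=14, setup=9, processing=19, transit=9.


Lead time = queue + setup + processing + transit
= 14 + 9 + 19 + 9
= 51 hours


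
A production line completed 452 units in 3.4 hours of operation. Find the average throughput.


Throughput = units / time
= 452 / 3.4
= 132.9 units/hour


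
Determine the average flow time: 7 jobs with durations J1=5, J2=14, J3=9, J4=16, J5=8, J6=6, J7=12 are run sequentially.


Completion times:
  J1: completes at 5
  J2: completes at 19
  J3: completes at 28
  J4: completes at 44
  J5: completes at 52
  J6: completes at 58
  J7: completes at 70
Sum = 276
Average = 276/7
= 39.43


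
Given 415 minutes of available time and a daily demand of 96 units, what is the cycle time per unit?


Cycle time = available time / demand
= 415 / 96
= 4.32 min/unit


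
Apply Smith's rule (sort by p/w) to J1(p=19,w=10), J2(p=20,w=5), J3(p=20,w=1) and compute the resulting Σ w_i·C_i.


WSPT order (by p/w): J1 → J2 → J3
  J1: C=19, w·C=10×19=190
  J2: C=39, w·C=5×39=195
  J3: C=59, w·C=1×59=59
Σ w·C = 444
= 444


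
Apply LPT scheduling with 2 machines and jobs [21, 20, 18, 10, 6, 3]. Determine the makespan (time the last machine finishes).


Jobs (LPT sorted): [21, 20, 18, 10, 6, 3]
Machines: 2
  J=21 → Machine 1 (load: 0+21=21)
  J=20 → Machine 2 (load: 0+20=20)
  J=18 → Machine 2 (load: 20+18=38)
  J=10 → Machine 1 (load: 21+10=31)
  J=6 → Machine 1 (load: 31+6=37)
  J=3 → Machine 1 (load: 37+3=40)
Machine loads: [40, 38]
Makespan = max = 40 time units


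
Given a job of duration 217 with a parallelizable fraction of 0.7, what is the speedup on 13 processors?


Amdahl's law: T_p = T × ((1-p) + p/N)
= 217 × ((1-0.7) + 0.7/13)
= 217 × (0.30 + 0.0538)
= 217 × 0.3538
= 76.78
Speedup = 217/76.78
= 2.83×


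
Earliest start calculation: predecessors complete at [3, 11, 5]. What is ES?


ES = max of all predecessor completion times
Predecessors: [3, 11, 5]
ES = max(3, 11, 5)
= 11


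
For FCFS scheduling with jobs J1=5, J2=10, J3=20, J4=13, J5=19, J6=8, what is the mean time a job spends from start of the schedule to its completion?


Completion times:
  J1: completes at 5
  J2: completes at 15
  J3: completes at 35
  J4: completes at 48
  J5: completes at 67
  J6: completes at 75
Sum = 245
Average = 245/6
= 40.83


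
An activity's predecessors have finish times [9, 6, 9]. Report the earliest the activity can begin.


ES = max of all predecessor completion times
Predecessors: [9, 6, 9]
ES = max(9, 6, 9)
= 9


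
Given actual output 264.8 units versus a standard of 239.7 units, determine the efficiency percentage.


Efficiency = (actual / standard) × 100
= (264.8 / 239.7) × 100
= 110.5%


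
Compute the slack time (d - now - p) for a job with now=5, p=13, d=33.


Slack = due - current_time - processing
= 33 - 5 - 13
= 15


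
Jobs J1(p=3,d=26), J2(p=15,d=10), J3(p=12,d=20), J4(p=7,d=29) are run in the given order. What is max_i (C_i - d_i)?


Lateness per job (L = C - d):
  J1: C=3, d=26, L=-23
  J2: C=18, d=10, L=8
  J3: C=30, d=20, L=10
  J4: C=37, d=29, L=8
Lmax = max(-23, 8, 10, 8)
= 10


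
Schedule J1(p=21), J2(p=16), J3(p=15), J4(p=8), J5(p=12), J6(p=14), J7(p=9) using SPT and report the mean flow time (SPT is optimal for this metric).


SPT order: J4 → J7 → J5 → J6 → J3 → J2 → J1
Completion times:
  J4: C=8
  J7: C=17
  J5: C=29
  J6: C=43
  J3: C=58
  J2: C=74
  J1: C=95
Sum = 324, n = 7
Mean flow = 324/7
= 46.29


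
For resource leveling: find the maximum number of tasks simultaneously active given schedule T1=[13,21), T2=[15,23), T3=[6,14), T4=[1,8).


Check each time point for overlaps:
  t=6: 2 tasks active (T3, T4)
Max concurrent = 2


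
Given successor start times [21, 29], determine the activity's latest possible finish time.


LF = min of all successor start times
Successors start at: [21, 29]
LF = min(21, 29)
= 21


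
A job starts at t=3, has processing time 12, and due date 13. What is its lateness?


Completion = 3 + 12 = 15
Lateness = C - d = 15 - 13
= 2


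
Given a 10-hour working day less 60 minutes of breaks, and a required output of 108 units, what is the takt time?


Available = 10×60 - 60 = 540 min
Takt time = 540 / 108
= 5.00 min/unit


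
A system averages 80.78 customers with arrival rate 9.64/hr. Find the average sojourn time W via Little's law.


Little's law: L = λW → W = L / λ
= 80.78 / 9.64
= 8.38 hours


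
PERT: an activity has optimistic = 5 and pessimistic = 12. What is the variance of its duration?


σ² = ((p - o) / 6)² = (p - o)² / 36
= (12 - 5)² / 36
= 7² / 36
= 49 / 36
= 1.3611


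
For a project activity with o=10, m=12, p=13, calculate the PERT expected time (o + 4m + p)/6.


te = (o + 4m + p) / 6
= (10 + 4×12 + 13) / 6
= (10 + 48 + 13) / 6
= 71 / 6
= 11.83


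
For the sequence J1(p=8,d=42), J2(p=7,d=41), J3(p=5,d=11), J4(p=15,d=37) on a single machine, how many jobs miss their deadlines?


Completion vs due date:
  J1: C=8, d=42 → on time
  J2: C=15, d=41 → on time
  J3: C=20, d=11 → TARDY
  J4: C=35, d=37 → on time
Tardy jobs: J3
Count = 1


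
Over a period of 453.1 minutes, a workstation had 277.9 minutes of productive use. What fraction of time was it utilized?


Utilization = busy / total × 100
= 277.9 / 453.1 × 100
= 61.3%


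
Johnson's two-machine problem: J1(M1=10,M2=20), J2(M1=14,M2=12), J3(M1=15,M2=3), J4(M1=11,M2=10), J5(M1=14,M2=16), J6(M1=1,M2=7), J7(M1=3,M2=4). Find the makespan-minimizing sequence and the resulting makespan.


Johnson's rule:
Group 1 (M1≤M2, sort by M1): ['J6', 'J7', 'J1', 'J5']
Group 2 (M1>M2, sort desc M2): ['J2', 'J4', 'J3']
Sequence: J6 → J7 → J1 → J5 → J2 → J4 → J3
Makespan calculation:
  J6: M1 done=1, M2 done=8
  J7: M1 done=4, M2 done=12
  J1: M1 done=14, M2 done=34
  J5: M1 done=28, M2 done=50
  J2: M1 done=42, M2 done=62
  J4: M1 done=53, M2 done=72
  J3: M1 done=68, M2 done=75
= Sequence: J6 → J7 → J1 → J5 → J2 → J4 → J3, Makespan: 75


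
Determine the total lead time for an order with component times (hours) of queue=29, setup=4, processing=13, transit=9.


Lead time = queue + setup + processing + transit
= 29 + 4 + 13 + 9
= 55 hours


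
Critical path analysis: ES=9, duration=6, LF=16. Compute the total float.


EF = ES + duration = 9 + 6 = 15
LS = LF - duration = 16 - 6 = 10
Total Float = LF - EF = 16 - 15
(or LS - ES = 10 - 9)
= 1


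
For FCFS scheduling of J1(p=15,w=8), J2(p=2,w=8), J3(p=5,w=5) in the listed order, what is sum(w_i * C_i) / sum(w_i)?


Completion times:
  J1: C=15, w×C=8×15=120
  J2: C=17, w×C=8×17=136
  J3: C=22, w×C=5×22=110
Sum w×C = 366
Sum w = 21
Weighted avg = 366/21
= 17.43


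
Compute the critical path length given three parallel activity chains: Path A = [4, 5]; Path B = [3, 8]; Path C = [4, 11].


Path A: 4 + 5 = 9
Path B: 3 + 8 = 11
Path C: 4 + 11 = 15
Critical path = longest = max(9, 11, 15)
= 15 (Path C)


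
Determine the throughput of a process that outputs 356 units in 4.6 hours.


Throughput = units / time
= 356 / 4.6
= 77.4 units/hour


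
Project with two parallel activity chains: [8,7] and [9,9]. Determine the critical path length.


Path A: 8 + 7 = 15
Path B: 9 + 9 = 18
Critical path = longest = max(15, 18)
= 18 (Path B)


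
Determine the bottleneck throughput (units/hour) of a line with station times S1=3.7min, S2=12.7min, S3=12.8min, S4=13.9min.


Bottleneck = longest station time
Station times: [3.7, 12.7, 12.8, 13.9]
Max = 13.9 min
Rate = 60 / 13.9
= 4.32 units/hour (bottleneck: 13.9min)


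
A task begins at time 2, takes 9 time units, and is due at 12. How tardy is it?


Completion = start + processing = 2 + 9 = 11
Tardiness = max(0, C - d) = max(0, 11 - 12)
= max(0, -1)
= 0


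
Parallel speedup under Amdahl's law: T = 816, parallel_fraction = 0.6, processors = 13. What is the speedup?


Amdahl's law: T_p = T × ((1-p) + p/N)
= 816 × ((1-0.6) + 0.6/13)
= 816 × (0.40 + 0.0462)
= 816 × 0.4462
= 364.06
Speedup = 816/364.06
= 2.24×


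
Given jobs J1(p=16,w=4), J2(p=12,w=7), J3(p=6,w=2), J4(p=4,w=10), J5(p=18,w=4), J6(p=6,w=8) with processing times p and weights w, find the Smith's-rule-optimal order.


WSPT (Smith's rule): sort by p/w ascending
  J4: p/w = 4/10 = 0.400
  J6: p/w = 6/8 = 0.750
  J2: p/w = 12/7 = 1.714
  J3: p/w = 6/2 = 3.000
  J1: p/w = 16/4 = 4.000
  J5: p/w = 18/4 = 4.500
Order: J4 → J6 → J2 → J3 → J1 → J5


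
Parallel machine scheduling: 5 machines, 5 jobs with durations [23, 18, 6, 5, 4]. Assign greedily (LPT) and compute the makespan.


Jobs (LPT sorted): [23, 18, 6, 5, 4]
Machines: 5
  J=23 → Machine 1 (load: 0+23=23)
  J=18 → Machine 2 (load: 0+18=18)
  J=6 → Machine 3 (load: 0+6=6)
  J=5 → Machine 4 (load: 0+5=5)
  J=4 → Machine 5 (load: 0+4=4)
Machine loads: [23, 18, 6, 5, 4]
Makespan = max = 23 time units


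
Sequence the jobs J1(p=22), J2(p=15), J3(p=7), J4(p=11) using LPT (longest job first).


LPT: sort by longest processing time first
  J1: p=22
  J2: p=15
  J4: p=11
  J3: p=7
Order: J1 → J2 → J4 → J3


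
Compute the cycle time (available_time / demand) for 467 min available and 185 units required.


Cycle time = available time / demand
= 467 / 185
= 2.52 min/unit


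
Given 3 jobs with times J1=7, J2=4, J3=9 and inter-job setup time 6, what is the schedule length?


Makespan = Σ processing + (n-1) × setup
= (7 + 4 + 9) + (3-1)×6
= 20 + 12
= 32 time units


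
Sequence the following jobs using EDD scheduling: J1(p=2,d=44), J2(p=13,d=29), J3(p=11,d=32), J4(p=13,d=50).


EDD: sort by earliest due date
  J2: d=29, p=13
  J3: d=32, p=11
  J1: d=44, p=2
  J4: d=50, p=13
Order: J2 → J3 → J1 → J4


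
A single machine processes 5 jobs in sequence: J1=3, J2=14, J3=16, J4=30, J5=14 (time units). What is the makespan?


Sequential makespan: sum all processing times
= 3 + 14 + 16 + 30 + 14
= 77 time units


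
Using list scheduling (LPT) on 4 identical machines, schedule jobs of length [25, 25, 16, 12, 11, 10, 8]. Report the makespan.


Jobs (LPT sorted): [25, 25, 16, 12, 11, 10, 8]
Machines: 4
  J=25 → Machine 1 (load: 0+25=25)
  J=25 → Machine 2 (load: 0+25=25)
  J=16 → Machine 3 (load: 0+16=16)
  J=12 → Machine 4 (load: 0+12=12)
  J=11 → Machine 4 (load: 12+11=23)
  J=10 → Machine 3 (load: 16+10=26)
  J=8 → Machine 4 (load: 23+8=31)
Machine loads: [25, 25, 26, 31]
Makespan = max = 31 time units


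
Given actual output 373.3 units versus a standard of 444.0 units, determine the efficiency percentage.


Efficiency = (actual / standard) × 100
= (373.3 / 444.0) × 100
= 84.1%


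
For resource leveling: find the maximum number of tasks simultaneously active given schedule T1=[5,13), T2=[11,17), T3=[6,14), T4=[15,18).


Check each time point for overlaps:
  t=11: 3 tasks active (T1, T2, T3)
Max concurrent = 3


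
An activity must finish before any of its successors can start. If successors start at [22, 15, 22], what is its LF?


LF = min of all successor start times
Successors start at: [22, 15, 22]
LF = min(22, 15, 22)
= 15


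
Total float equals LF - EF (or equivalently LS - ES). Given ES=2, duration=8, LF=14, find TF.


EF = ES + duration = 2 + 8 = 10
LS = LF - duration = 14 - 8 = 6
Total Float = LF - EF = 14 - 10
(or LS - ES = 6 - 2)
= 4


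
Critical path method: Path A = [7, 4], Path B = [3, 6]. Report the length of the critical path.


Path A: 7 + 4 = 11
Path B: 3 + 6 = 9
Critical path = longest = max(11, 9)
= 11 (Path A)


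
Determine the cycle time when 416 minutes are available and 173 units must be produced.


Cycle time = available time / demand
= 416 / 173
= 2.40 min/unit


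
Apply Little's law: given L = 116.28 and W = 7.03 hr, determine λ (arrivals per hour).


Little's law: L = λW → λ = L / W
= 116.28 / 7.03
= 16.54 per hour


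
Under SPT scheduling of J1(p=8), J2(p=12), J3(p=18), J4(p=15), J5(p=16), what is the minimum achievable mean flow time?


SPT order: J1 → J2 → J4 → J5 → J3
Completion times:
  J1: C=8
  J2: C=20
  J4: C=35
  J5: C=51
  J3: C=69
Sum = 183, n = 5
Mean flow = 183/5
= 36.60


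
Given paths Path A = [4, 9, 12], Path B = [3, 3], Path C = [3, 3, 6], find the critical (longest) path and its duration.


Path A: 4 + 9 + 12 = 25
Path B: 3 + 3 = 6
Path C: 3 + 3 + 6 = 12
Critical path = longest = max(25, 6, 12)
= 25 (Path A)


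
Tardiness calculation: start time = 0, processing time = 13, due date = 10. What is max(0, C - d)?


Completion = start + processing = 0 + 13 = 13
Tardiness = max(0, C - d) = max(0, 13 - 10)
= max(0, 3)
= 3


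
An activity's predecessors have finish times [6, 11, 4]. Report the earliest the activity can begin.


ES = max of all predecessor completion times
Predecessors: [6, 11, 4]
ES = max(6, 11, 4)
= 11


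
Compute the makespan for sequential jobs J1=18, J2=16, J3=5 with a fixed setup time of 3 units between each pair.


Makespan = Σ processing + (n-1) × setup
= (18 + 16 + 5) + (3-1)×3
= 39 + 6
= 45 time units


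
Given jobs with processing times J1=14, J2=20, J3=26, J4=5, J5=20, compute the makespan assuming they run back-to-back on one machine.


Sequential makespan: sum all processing times
= 14 + 20 + 26 + 5 + 20
= 85 time units


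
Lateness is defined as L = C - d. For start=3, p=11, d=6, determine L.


Completion = 3 + 11 = 14
Lateness = C - d = 14 - 6
= 8


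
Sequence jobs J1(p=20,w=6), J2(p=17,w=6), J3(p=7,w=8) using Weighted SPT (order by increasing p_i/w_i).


WSPT (Smith's rule): sort by p/w ascending
  J3: p/w = 7/8 = 0.875
  J2: p/w = 17/6 = 2.833
  J1: p/w = 20/6 = 3.333
Order: J3 → J2 → J1


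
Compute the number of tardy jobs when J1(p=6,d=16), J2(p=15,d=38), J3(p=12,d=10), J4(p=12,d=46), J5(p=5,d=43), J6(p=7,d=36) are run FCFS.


Completion vs due date:
  J1: C=6, d=16 → on time
  J2: C=21, d=38 → on time
  J3: C=33, d=10 → TARDY
  J4: C=45, d=46 → on time
  J5: C=50, d=43 → TARDY
  J6: C=57, d=36 → TARDY
Tardy jobs: J3, J5, J6
Count = 3


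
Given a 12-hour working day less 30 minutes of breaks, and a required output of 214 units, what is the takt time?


Available = 12×60 - 30 = 690 min
Takt time = 690 / 214
= 3.22 min/unit


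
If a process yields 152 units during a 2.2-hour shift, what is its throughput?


Throughput = units / time
= 152 / 2.2
= 69.1 units/hour


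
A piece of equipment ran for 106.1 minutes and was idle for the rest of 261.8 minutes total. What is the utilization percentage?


Utilization = busy / total × 100
= 106.1 / 261.8 × 100
= 40.5%


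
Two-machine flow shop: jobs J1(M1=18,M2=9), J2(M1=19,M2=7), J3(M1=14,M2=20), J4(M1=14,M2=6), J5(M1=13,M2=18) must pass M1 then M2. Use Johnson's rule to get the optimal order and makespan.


Johnson's rule:
Group 1 (M1≤M2, sort by M1): ['J5', 'J3']
Group 2 (M1>M2, sort desc M2): ['J1', 'J2', 'J4']
Sequence: J5 → J3 → J1 → J2 → J4
Makespan calculation:
  J5: M1 done=13, M2 done=31
  J3: M1 done=27, M2 done=51
  J1: M1 done=45, M2 done=60
  J2: M1 done=64, M2 done=71
  J4: M1 done=78, M2 done=84
= Sequence: J5 → J3 → J1 → J2 → J4, Makespan: 84


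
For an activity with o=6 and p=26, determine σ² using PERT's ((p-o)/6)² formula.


σ² = ((p - o) / 6)² = (p - o)² / 36
= (26 - 6)² / 36
= 20² / 36
= 400 / 36
= 11.1111


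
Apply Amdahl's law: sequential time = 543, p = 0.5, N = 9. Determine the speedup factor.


Amdahl's law: T_p = T × ((1-p) + p/N)
= 543 × ((1-0.5) + 0.5/9)
= 543 × (0.50 + 0.0556)
= 543 × 0.5556
= 301.67
Speedup = 543/301.67
= 1.80×


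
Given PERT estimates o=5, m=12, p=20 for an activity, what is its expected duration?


te = (o + 4m + p) / 6
= (5 + 4×12 + 20) / 6
= (5 + 48 + 20) / 6
= 73 / 6
= 12.17


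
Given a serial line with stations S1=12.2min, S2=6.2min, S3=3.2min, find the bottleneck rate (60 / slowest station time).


Bottleneck = longest station time
Station times: [12.2, 6.2, 3.2]
Max = 12.2 min
Rate = 60 / 12.2
= 4.92 units/hour (bottleneck: 12.2min)


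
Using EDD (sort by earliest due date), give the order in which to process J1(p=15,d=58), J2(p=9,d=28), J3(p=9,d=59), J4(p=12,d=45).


EDD: sort by earliest due date
  J2: d=28, p=9
  J4: d=45, p=12
  J1: d=58, p=15
  J3: d=59, p=9
Order: J2 → J4 → J1 → J3


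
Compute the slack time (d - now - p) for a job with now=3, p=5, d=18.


Slack = due - current_time - processing
= 18 - 3 - 5
= 10


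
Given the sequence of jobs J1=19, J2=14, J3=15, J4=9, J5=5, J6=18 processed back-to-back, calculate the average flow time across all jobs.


Completion times:
  J1: completes at 19
  J2: completes at 33
  J3: completes at 48
  J4: completes at 57
  J5: completes at 62
  J6: completes at 80
Sum = 299
Average = 299/6
= 49.83


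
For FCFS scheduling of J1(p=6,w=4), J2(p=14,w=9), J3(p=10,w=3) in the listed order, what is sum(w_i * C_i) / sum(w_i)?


Completion times:
  J1: C=6, w×C=4×6=24
  J2: C=20, w×C=9×20=180
  J3: C=30, w×C=3×30=90
Sum w×C = 294
Sum w = 16
Weighted avg = 294/16
= 18.38


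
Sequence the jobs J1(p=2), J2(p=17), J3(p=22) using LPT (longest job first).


LPT: sort by longest processing time first
  J3: p=22
  J2: p=17
  J1: p=2
Order: J3 → J2 → J1


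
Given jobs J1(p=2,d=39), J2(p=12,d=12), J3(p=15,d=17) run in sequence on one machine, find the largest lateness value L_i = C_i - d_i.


Lateness per job (L = C - d):
  J1: C=2, d=39, L=-37
  J2: C=14, d=12, L=2
  J3: C=29, d=17, L=12
Lmax = max(-37, 2, 12)
= 12


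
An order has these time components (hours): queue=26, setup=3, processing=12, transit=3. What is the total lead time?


Lead time = queue + setup + processing + transit
= 26 + 3 + 12 + 3
= 44 hours


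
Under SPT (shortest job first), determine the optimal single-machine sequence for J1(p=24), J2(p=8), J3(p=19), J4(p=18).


SPT: sort by shortest processing time
  J2: p=8
  J4: p=18
  J3: p=19
  J1: p=24
Order: J2 → J4 → J3 → J1


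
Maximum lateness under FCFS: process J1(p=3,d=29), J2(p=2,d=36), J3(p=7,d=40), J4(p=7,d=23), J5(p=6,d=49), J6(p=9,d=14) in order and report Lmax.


Lateness per job (L = C - d):
  J1: C=3, d=29, L=-26
  J2: C=5, d=36, L=-31
  J3: C=12, d=40, L=-28
  J4: C=19, d=23, L=-4
  J5: C=25, d=49, L=-24
  J6: C=34, d=14, L=20
Lmax = max(-26, -31, -28, -4, -24, 20)
= 20


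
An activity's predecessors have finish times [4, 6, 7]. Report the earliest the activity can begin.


ES = max of all predecessor completion times
Predecessors: [4, 6, 7]
ES = max(4, 6, 7)
= 7


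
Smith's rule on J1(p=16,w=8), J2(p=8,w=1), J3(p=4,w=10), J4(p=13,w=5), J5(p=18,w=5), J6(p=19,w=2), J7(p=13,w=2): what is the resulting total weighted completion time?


WSPT order (by p/w): J3 → J1 → J4 → J5 → J7 → J2 → J6
  J3: C=4, w·C=10×4=40
  J1: C=20, w·C=8×20=160
  J4: C=33, w·C=5×33=165
  J5: C=51, w·C=5×51=255
  J7: C=64, w·C=2×64=128
  J2: C=72, w·C=1×72=72
  J6: C=91, w·C=2×91=182
Σ w·C = 1002
= 1002


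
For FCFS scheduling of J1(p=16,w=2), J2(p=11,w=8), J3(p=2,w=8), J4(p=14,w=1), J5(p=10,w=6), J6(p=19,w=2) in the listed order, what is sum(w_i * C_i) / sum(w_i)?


Completion times:
  J1: C=16, w×C=2×16=32
  J2: C=27, w×C=8×27=216
  J3: C=29, w×C=8×29=232
  J4: C=43, w×C=1×43=43
  J5: C=53, w×C=6×53=318
  J6: C=72, w×C=2×72=144
Sum w×C = 985
Sum w = 27
Weighted avg = 985/27
= 36.48


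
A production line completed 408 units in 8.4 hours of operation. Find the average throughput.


Throughput = units / time
= 408 / 8.4
= 48.6 units/hour


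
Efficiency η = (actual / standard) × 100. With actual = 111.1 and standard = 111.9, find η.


Efficiency = (actual / standard) × 100
= (111.1 / 111.9) × 100
= 99.3%


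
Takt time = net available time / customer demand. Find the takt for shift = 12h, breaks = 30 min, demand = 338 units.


Available = 12×60 - 30 = 690 min
Takt time = 690 / 338
= 2.04 min/unit


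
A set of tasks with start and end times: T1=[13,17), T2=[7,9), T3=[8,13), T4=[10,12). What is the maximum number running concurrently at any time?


Check each time point for overlaps:
  t=8: 2 tasks active (T2, T3)
Max concurrent = 2


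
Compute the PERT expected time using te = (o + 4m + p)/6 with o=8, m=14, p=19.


te = (o + 4m + p) / 6
= (8 + 4×14 + 19) / 6
= (8 + 56 + 19) / 6
= 83 / 6
= 13.83


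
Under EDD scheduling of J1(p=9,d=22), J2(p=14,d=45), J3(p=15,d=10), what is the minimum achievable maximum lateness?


EDD order: J3 → J1 → J2
Completion and lateness:
  J3: C=15, d=10, L=15-10=5
  J1: C=24, d=22, L=24-22=2
  J2: C=38, d=45, L=38-45=-7
Lmax = max(5, 2, -7)
= 5


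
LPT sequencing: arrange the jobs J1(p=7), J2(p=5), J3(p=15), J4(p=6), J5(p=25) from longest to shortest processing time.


LPT: sort by longest processing time first
  J5: p=25
  J3: p=15
  J1: p=7
  J4: p=6
  J2: p=5
Order: J5 → J3 → J1 → J4 → J2


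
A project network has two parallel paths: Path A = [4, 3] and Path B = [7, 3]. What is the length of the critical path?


Path A: 4 + 3 = 7
Path B: 7 + 3 = 10
Critical path = longest = max(7, 10)
= 10 (Path B)


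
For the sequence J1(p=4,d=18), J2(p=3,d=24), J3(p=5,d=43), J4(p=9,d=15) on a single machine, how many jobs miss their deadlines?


Completion vs due date:
  J1: C=4, d=18 → on time
  J2: C=7, d=24 → on time
  J3: C=12, d=43 → on time
  J4: C=21, d=15 → TARDY
Tardy jobs: J4
Count = 1


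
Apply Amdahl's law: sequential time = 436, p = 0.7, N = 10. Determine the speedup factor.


Amdahl's law: T_p = T × ((1-p) + p/N)
= 436 × ((1-0.7) + 0.7/10)
= 436 × (0.30 + 0.0700)
= 436 × 0.3700
= 161.32
Speedup = 436/161.32
= 2.70×


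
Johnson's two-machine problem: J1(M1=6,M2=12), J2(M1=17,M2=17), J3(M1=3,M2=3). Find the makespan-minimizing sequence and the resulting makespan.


Johnson's rule:
Group 1 (M1≤M2, sort by M1): ['J3', 'J1', 'J2']
Group 2 (M1>M2, sort desc M2): []
Sequence: J3 → J1 → J2
Makespan calculation:
  J3: M1 done=3, M2 done=6
  J1: M1 done=9, M2 done=21
  J2: M1 done=26, M2 done=43
= Sequence: J3 → J1 → J2, Makespan: 43


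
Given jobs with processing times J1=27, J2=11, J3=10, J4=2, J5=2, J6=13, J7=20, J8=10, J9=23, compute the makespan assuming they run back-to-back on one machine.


Sequential makespan: sum all processing times
= 27 + 11 + 10 + 2 + 2 + 13 + 20 + 10 + 23
= 118 time units


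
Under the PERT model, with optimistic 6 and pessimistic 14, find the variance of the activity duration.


σ² = ((p - o) / 6)² = (p - o)² / 36
= (14 - 6)² / 36
= 8² / 36
= 64 / 36
= 1.7778


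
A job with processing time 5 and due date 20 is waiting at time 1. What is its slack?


Slack = due - current_time - processing
= 20 - 1 - 5
= 14


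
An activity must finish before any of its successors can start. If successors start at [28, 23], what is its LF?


LF = min of all successor start times
Successors start at: [28, 23]
LF = min(28, 23)
= 23


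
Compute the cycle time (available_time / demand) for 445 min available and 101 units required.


Cycle time = available time / demand
= 445 / 101
= 4.41 min/unit


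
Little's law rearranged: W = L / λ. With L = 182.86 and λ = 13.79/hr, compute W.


Little's law: L = λW → W = L / λ
= 182.86 / 13.79
= 13.26 hours


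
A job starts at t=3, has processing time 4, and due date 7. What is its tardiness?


Completion = start + processing = 3 + 4 = 7
Tardiness = max(0, C - d) = max(0, 7 - 7)
= max(0, 0)
= 0


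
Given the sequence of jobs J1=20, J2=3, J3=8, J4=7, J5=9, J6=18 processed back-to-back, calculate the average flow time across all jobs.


Completion times:
  J1: completes at 20
  J2: completes at 23
  J3: completes at 31
  J4: completes at 38
  J5: completes at 47
  J6: completes at 65
Sum = 224
Average = 224/6
= 37.33


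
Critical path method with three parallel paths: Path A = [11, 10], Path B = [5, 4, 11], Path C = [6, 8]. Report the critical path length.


Path A: 11 + 10 = 21
Path B: 5 + 4 + 11 = 20
Path C: 6 + 8 = 14
Critical path = longest = max(21, 20, 14)
= 21 (Path A)


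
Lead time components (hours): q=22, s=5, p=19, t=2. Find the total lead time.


Lead time = queue + setup + processing + transit
= 22 + 5 + 19 + 2
= 48 hours


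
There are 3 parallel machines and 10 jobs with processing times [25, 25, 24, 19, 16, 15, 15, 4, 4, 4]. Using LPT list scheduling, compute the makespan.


Jobs (LPT sorted): [25, 25, 24, 19, 16, 15, 15, 4, 4, 4]
Machines: 3
  J=25 → Machine 1 (load: 0+25=25)
  J=25 → Machine 2 (load: 0+25=25)
  J=24 → Machine 3 (load: 0+24=24)
  J=19 → Machine 3 (load: 24+19=43)
  J=16 → Machine 1 (load: 25+16=41)
  J=15 → Machine 2 (load: 25+15=40)
  J=15 → Machine 2 (load: 40+15=55)
  J=4 → Machine 1 (load: 41+4=45)
  J=4 → Machine 3 (load: 43+4=47)
  J=4 → Machine 1 (load: 45+4=49)
Machine loads: [49, 55, 47]
Makespan = max = 55 time units


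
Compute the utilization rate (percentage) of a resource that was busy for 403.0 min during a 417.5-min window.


Utilization = busy / total × 100
= 403.0 / 417.5 × 100
= 96.5%


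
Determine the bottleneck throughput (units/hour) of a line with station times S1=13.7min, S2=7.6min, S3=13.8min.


Bottleneck = longest station time
Station times: [13.7, 7.6, 13.8]
Max = 13.8 min
Rate = 60 / 13.8
= 4.35 units/hour (bottleneck: 13.8min)


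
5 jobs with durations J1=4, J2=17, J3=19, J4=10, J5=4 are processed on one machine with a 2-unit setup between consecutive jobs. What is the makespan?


Makespan = Σ processing + (n-1) × setup
= (4 + 17 + 19 + 10 + 4) + (5-1)×2
= 54 + 8
= 62 time units


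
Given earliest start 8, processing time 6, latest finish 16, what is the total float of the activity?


EF = ES + duration = 8 + 6 = 14
LS = LF - duration = 16 - 6 = 10
Total Float = LF - EF = 16 - 14
(or LS - ES = 10 - 8)
= 2


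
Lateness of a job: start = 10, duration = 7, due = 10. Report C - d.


Completion = 10 + 7 = 17
Lateness = C - d = 17 - 10
= 7


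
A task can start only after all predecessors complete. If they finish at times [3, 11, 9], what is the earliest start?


ES = max of all predecessor completion times
Predecessors: [3, 11, 9]
ES = max(3, 11, 9)
= 11


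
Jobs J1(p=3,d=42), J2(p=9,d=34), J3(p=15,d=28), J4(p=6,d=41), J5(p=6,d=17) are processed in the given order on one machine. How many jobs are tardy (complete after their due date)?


Completion vs due date:
  J1: C=3, d=42 → on time
  J2: C=12, d=34 → on time
  J3: C=27, d=28 → on time
  J4: C=33, d=41 → on time
  J5: C=39, d=17 → TARDY
Tardy jobs: J5
Count = 1


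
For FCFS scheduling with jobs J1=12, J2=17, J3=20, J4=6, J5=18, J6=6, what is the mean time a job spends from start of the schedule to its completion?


Completion times:
  J1: completes at 12
  J2: completes at 29
  J3: completes at 49
  J4: completes at 55
  J5: completes at 73
  J6: completes at 79
Sum = 297
Average = 297/6
= 49.50


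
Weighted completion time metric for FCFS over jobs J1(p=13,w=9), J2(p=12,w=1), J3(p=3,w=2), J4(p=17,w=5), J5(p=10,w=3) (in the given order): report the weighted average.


Completion times:
  J1: C=13, w×C=9×13=117
  J2: C=25, w×C=1×25=25
  J3: C=28, w×C=2×28=56
  J4: C=45, w×C=5×45=225
  J5: C=55, w×C=3×55=165
Sum w×C = 588
Sum w = 20
Weighted avg = 588/20
= 29.40


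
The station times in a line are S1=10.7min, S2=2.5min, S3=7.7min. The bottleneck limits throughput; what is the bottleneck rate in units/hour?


Bottleneck = longest station time
Station times: [10.7, 2.5, 7.7]
Max = 10.7 min
Rate = 60 / 10.7
= 5.61 units/hour (bottleneck: 10.7min)


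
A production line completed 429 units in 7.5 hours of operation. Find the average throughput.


Throughput = units / time
= 429 / 7.5
= 57.2 units/hour


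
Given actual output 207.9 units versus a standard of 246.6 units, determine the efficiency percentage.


Efficiency = (actual / standard) × 100
= (207.9 / 246.6) × 100
= 84.3%


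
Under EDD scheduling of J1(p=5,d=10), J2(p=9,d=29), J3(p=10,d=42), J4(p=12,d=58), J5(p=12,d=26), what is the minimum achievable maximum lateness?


EDD order: J1 → J5 → J2 → J3 → J4
Completion and lateness:
  J1: C=5, d=10, L=5-10=-5
  J5: C=17, d=26, L=17-26=-9
  J2: C=26, d=29, L=26-29=-3
  J3: C=36, d=42, L=36-42=-6
  J4: C=48, d=58, L=48-58=-10
Lmax = max(-5, -9, -3, -6, -10)
= -3


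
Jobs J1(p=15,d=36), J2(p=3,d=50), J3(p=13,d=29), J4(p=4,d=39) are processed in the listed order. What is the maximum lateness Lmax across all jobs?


Lateness per job (L = C - d):
  J1: C=15, d=36, L=-21
  J2: C=18, d=50, L=-32
  J3: C=31, d=29, L=2
  J4: C=35, d=39, L=-4
Lmax = max(-21, -32, 2, -4)
= 2


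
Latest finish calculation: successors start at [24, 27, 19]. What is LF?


LF = min of all successor start times
Successors start at: [24, 27, 19]
LF = min(24, 27, 19)
= 19


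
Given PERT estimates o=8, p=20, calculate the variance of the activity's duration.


σ² = ((p - o) / 6)² = (p - o)² / 36
= (20 - 8)² / 36
= 12² / 36
= 144 / 36
= 4.0000


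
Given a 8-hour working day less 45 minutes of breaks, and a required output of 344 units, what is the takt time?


Available = 8×60 - 45 = 435 min
Takt time = 435 / 344
= 1.26 min/unit


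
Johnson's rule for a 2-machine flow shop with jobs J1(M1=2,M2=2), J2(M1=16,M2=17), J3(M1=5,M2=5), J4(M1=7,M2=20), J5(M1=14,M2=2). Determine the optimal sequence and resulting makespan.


Johnson's rule:
Group 1 (M1≤M2, sort by M1): ['J1', 'J3', 'J4', 'J2']
Group 2 (M1>M2, sort desc M2): ['J5']
Sequence: J1 → J3 → J4 → J2 → J5
Makespan calculation:
  J1: M1 done=2, M2 done=4
  J3: M1 done=7, M2 done=12
  J4: M1 done=14, M2 done=34
  J2: M1 done=30, M2 done=51
  J5: M1 done=44, M2 done=53
= Sequence: J1 → J3 → J4 → J2 → J5, Makespan: 53


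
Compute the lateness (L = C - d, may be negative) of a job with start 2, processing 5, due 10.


Completion = 2 + 5 = 7
Lateness = C - d = 7 - 10
= -3


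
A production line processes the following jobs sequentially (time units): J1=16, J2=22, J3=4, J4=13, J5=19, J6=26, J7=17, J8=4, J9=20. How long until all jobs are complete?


Sequential makespan: sum all processing times
= 16 + 22 + 4 + 13 + 19 + 26 + 17 + 4 + 20
= 141 time units


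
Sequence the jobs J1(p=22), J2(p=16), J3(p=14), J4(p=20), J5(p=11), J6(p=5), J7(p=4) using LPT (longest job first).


LPT: sort by longest processing time first
  J1: p=22
  J4: p=20
  J2: p=16
  J3: p=14
  J5: p=11
  J6: p=5
  J7: p=4
Order: J1 → J4 → J2 → J3 → J5 → J6 → J7


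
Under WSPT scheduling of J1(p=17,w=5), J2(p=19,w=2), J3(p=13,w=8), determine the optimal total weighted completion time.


WSPT order (by p/w): J3 → J1 → J2
  J3: C=13, w·C=8×13=104
  J1: C=30, w·C=5×30=150
  J2: C=49, w·C=2×49=98
Σ w·C = 352
= 352


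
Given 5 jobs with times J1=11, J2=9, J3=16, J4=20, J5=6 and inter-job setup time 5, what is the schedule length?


Makespan = Σ processing + (n-1) × setup
= (11 + 9 + 16 + 20 + 6) + (5-1)×5
= 62 + 20
= 82 time units


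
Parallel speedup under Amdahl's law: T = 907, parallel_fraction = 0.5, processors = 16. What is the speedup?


Amdahl's law: T_p = T × ((1-p) + p/N)
= 907 × ((1-0.5) + 0.5/16)
= 907 × (0.50 + 0.0312)
= 907 × 0.5312
= 481.84
Speedup = 907/481.84
= 1.88×


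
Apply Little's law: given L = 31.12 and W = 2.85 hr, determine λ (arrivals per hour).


Little's law: L = λW → λ = L / W
= 31.12 / 2.85
= 10.92 per hour


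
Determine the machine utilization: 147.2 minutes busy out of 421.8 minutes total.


Utilization = busy / total × 100
= 147.2 / 421.8 × 100
= 34.9%


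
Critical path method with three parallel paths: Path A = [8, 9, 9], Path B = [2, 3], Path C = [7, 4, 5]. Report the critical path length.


Path A: 8 + 9 + 9 = 26
Path B: 2 + 3 = 5
Path C: 7 + 4 + 5 = 16
Critical path = longest = max(26, 5, 16)
= 26 (Path A)


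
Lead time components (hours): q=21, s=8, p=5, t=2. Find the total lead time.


Lead time = queue + setup + processing + transit
= 21 + 8 + 5 + 2
= 36 hours


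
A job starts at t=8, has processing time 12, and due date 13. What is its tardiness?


Completion = start + processing = 8 + 12 = 20
Tardiness = max(0, C - d) = max(0, 20 - 13)
= max(0, 7)
= 7


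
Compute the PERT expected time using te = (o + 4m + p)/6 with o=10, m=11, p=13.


te = (o + 4m + p) / 6
= (10 + 4×11 + 13) / 6
= (10 + 44 + 13) / 6
= 67 / 6
= 11.17


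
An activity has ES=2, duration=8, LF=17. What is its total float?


EF = ES + duration = 2 + 8 = 10
LS = LF - duration = 17 - 8 = 9
Total Float = LF - EF = 17 - 10
(or LS - ES = 9 - 2)
= 7


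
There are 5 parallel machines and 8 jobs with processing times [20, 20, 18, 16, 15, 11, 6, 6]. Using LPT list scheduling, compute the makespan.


Jobs (LPT sorted): [20, 20, 18, 16, 15, 11, 6, 6]
Machines: 5
  J=20 → Machine 1 (load: 0+20=20)
  J=20 → Machine 2 (load: 0+20=20)
  J=18 → Machine 3 (load: 0+18=18)
  J=16 → Machine 4 (load: 0+16=16)
  J=15 → Machine 5 (load: 0+15=15)
  J=11 → Machine 5 (load: 15+11=26)
  J=6 → Machine 4 (load: 16+6=22)
  J=6 → Machine 3 (load: 18+6=24)
Machine loads: [20, 20, 24, 22, 26]
Makespan = max = 26 time units


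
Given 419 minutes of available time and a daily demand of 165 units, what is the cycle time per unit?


Cycle time = available time / demand
= 419 / 165
= 2.54 min/unit


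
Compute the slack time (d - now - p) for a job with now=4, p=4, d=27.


Slack = due - current_time - processing
= 27 - 4 - 4
= 19


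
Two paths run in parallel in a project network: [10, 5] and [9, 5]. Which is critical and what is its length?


Path A: 10 + 5 = 15
Path B: 9 + 5 = 14
Critical path = longest = max(15, 14)
= 15 (Path A)


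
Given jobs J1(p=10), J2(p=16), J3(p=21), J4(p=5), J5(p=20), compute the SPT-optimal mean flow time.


SPT order: J4 → J1 → J2 → J5 → J3
Completion times:
  J4: C=5
  J1: C=15
  J2: C=31
  J5: C=51
  J3: C=72
Sum = 174, n = 5
Mean flow = 174/5
= 34.80


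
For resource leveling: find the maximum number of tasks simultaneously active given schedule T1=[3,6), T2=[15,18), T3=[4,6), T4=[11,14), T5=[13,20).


Check each time point for overlaps:
  t=4: 2 tasks active (T1, T3)
Max concurrent = 2


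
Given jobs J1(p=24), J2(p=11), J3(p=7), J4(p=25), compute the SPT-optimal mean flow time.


SPT order: J3 → J2 → J1 → J4
Completion times:
  J3: C=7
  J2: C=18
  J1: C=42
  J4: C=67
Sum = 134, n = 4
Mean flow = 134/4
= 33.50


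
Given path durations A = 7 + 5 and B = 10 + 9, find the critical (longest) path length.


Path A: 7 + 5 = 12
Path B: 10 + 9 = 19
Critical path = longest = max(12, 19)
= 19 (Path B)


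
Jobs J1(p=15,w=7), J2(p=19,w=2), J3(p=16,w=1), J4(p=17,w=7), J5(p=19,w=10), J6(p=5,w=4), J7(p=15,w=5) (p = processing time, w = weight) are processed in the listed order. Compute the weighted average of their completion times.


Completion times:
  J1: C=15, w×C=7×15=105
  J2: C=34, w×C=2×34=68
  J3: C=50, w×C=1×50=50
  J4: C=67, w×C=7×67=469
  J5: C=86, w×C=10×86=860
  J6: C=91, w×C=4×91=364
  J7: C=106, w×C=5×106=530
Sum w×C = 2446
Sum w = 36
Weighted avg = 2446/36
= 67.94


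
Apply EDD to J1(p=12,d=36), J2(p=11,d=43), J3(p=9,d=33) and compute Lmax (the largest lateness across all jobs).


EDD order: J3 → J1 → J2
Completion and lateness:
  J3: C=9, d=33, L=9-33=-24
  J1: C=21, d=36, L=21-36=-15
  J2: C=32, d=43, L=32-43=-11
Lmax = max(-24, -15, -11)
= -11


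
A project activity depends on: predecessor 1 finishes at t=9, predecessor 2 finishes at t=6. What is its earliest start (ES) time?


ES = max of all predecessor completion times
Predecessors: [9, 6]
ES = max(9, 6)
= 9


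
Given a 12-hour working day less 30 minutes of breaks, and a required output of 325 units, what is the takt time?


Available = 12×60 - 30 = 690 min
Takt time = 690 / 325
= 2.12 min/unit


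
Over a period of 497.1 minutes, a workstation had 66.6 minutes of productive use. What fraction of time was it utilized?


Utilization = busy / total × 100
= 66.6 / 497.1 × 100
= 13.4%


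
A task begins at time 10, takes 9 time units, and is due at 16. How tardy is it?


Completion = start + processing = 10 + 9 = 19
Tardiness = max(0, C - d) = max(0, 19 - 16)
= max(0, 3)
= 3


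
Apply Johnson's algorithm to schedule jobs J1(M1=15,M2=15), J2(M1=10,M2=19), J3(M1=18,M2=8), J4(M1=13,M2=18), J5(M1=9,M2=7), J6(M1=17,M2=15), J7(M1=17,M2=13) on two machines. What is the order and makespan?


Johnson's rule:
Group 1 (M1≤M2, sort by M1): ['J2', 'J4', 'J1']
Group 2 (M1>M2, sort desc M2): ['J6', 'J7', 'J3', 'J5']
Sequence: J2 → J4 → J1 → J6 → J7 → J3 → J5
Makespan calculation:
  J2: M1 done=10, M2 done=29
  J4: M1 done=23, M2 done=47
  J1: M1 done=38, M2 done=62
  J6: M1 done=55, M2 done=77
  J7: M1 done=72, M2 done=90
  J3: M1 done=90, M2 done=98
  J5: M1 done=99, M2 done=106
= Sequence: J2 → J4 → J1 → J6 → J7 → J3 → J5, Makespan: 106


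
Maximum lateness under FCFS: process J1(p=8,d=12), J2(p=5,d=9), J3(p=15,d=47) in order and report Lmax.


Lateness per job (L = C - d):
  J1: C=8, d=12, L=-4
  J2: C=13, d=9, L=4
  J3: C=28, d=47, L=-19
Lmax = max(-4, 4, -19)
= 4


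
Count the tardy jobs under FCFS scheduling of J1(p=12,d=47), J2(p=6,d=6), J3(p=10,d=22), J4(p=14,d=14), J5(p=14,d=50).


Completion vs due date:
  J1: C=12, d=47 → on time
  J2: C=18, d=6 → TARDY
  J3: C=28, d=22 → TARDY
  J4: C=42, d=14 → TARDY
  J5: C=56, d=50 → TARDY
Tardy jobs: J2, J3, J4, J5
Count = 4


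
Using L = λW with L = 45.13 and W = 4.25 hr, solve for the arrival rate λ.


Little's law: L = λW → λ = L / W
= 45.13 / 4.25
= 10.62 per hour


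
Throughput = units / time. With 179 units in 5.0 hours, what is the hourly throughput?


Throughput = units / time
= 179 / 5.0
= 35.8 units/hour


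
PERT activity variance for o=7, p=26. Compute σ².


σ² = ((p - o) / 6)² = (p - o)² / 36
= (26 - 7)² / 36
= 19² / 36
= 361 / 36
= 10.0278
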